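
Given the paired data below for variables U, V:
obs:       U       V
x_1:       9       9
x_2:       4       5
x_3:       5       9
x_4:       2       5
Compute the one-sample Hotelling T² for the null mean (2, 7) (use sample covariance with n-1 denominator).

Step 1 — sample mean vector:
  mean(U) = (9 + 4 + 5 + 2) / 4 = 20/4 = 5
  mean(V) = (9 + 5 + 9 + 5) / 4 = 28/4 = 7
  x̄ = (5, 7),  deviation x̄ - mu_0 = (5, 7) - (2, 7) = (3, 0).

Step 2 — sample covariance matrix, S[i,j] = (1/(n-1)) · Σ_k (x_{k,i} - mean_i) · (x_{k,j} - mean_j), divisor n-1 = 3:
  S[U,U] = ((4)·(4) + (-1)·(-1) + (0)·(0) + (-3)·(-3)) / 3 = 26/3 = 8.6667
  S[U,V] = ((4)·(2) + (-1)·(-2) + (0)·(2) + (-3)·(-2)) / 3 = 16/3 = 5.3333
  S[V,V] = ((2)·(2) + (-2)·(-2) + (2)·(2) + (-2)·(-2)) / 3 = 16/3 = 5.3333
  S = [[8.6667, 5.3333],
 [5.3333, 5.3333]].

Step 3 — invert S. det(S) = 8.6667·5.3333 - (5.3333)² = 17.7778.
  S^{-1} = (1/det) · [[d, -b], [-b, a]] = [[0.3, -0.3],
 [-0.3, 0.4875]].

Step 4 — quadratic form (x̄ - mu_0)^T · S^{-1} · (x̄ - mu_0):
  S^{-1} · (x̄ - mu_0) = (0.9, -0.9),
  (x̄ - mu_0)^T · [...] = (3)·(0.9) + (0)·(-0.9) = 2.7.

Step 5 — scale by n: T² = 4 · 2.7 = 10.8.

T² ≈ 10.8


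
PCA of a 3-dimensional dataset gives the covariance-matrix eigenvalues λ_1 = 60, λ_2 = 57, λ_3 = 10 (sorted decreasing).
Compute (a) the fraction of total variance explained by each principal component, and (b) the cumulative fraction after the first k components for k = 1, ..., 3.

Step 1 — total variance = trace(Sigma) = Σ λ_i = 60 + 57 + 10 = 127.

Step 2 — fraction explained by component i = λ_i / Σ λ:
  PC1: 60/127 = 0.4724
  PC2: 57/127 = 0.4488
  PC3: 10/127 = 0.0787

Step 3 — cumulative fraction after k components = (λ_1 + ... + λ_k) / Σ λ:
  k = 1: 60/127 = 0.4724
  k = 2: (60 + 57)/127 = 117/127 = 0.9213
  k = 3: (60 + 57 + 10)/127 = 127/127 = 1

Summary (fraction, with percent):

explained: PC1 0.4724 (47.24%), PC2 0.4488 (44.88%), PC3 0.0787 (7.87%);  cumulative: 0.4724, 0.9213, 1


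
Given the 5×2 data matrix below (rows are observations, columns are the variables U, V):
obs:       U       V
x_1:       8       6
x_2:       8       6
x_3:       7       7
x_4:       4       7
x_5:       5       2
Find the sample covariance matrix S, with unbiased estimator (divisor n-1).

Step 1 — column means:
  mean(U) = (8 + 8 + 7 + 4 + 5) / 5 = 32/5 = 6.4
  mean(V) = (6 + 6 + 7 + 7 + 2) / 5 = 28/5 = 5.6

Step 2 — sample covariance S[i,j] = (1/(n-1)) · Σ_k (x_{k,i} - mean_i) · (x_{k,j} - mean_j), with n-1 = 4.
  S[U,U] = ((1.6)·(1.6) + (1.6)·(1.6) + (0.6)·(0.6) + (-2.4)·(-2.4) + (-1.4)·(-1.4)) / 4 = 13.2/4 = 3.3
  S[U,V] = ((1.6)·(0.4) + (1.6)·(0.4) + (0.6)·(1.4) + (-2.4)·(1.4) + (-1.4)·(-3.6)) / 4 = 3.8/4 = 0.95
  S[V,V] = ((0.4)·(0.4) + (0.4)·(0.4) + (1.4)·(1.4) + (1.4)·(1.4) + (-3.6)·(-3.6)) / 4 = 17.2/4 = 4.3

S is symmetric (S[j,i] = S[i,j]). Assembling:

S = [[3.3, 0.95],
 [0.95, 4.3]]


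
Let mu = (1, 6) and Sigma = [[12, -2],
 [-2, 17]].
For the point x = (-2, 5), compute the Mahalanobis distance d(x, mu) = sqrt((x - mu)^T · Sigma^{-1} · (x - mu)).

Step 1 — centre the observation: (x - mu) = (-3, -1).

Step 2 — invert Sigma. det(Sigma) = 12·17 - (-2)² = 200.
  Sigma^{-1} = (1/det) · [[d, -b], [-b, a]] = [[0.085, 0.01],
 [0.01, 0.06]].

Step 3 — form the quadratic (x - mu)^T · Sigma^{-1} · (x - mu):
  Sigma^{-1} · (x - mu) = (-0.265, -0.09).
  (x - mu)^T · [Sigma^{-1} · (x - mu)] = (-3)·(-0.265) + (-1)·(-0.09) = 0.885.

Step 4 — take square root: d = √(0.885) ≈ 0.9407.

d(x, mu) = √(0.885) ≈ 0.9407


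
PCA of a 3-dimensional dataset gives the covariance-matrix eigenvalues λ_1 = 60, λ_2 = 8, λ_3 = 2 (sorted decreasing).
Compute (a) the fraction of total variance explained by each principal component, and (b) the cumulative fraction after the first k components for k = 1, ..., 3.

Step 1 — total variance = trace(Sigma) = Σ λ_i = 60 + 8 + 2 = 70.

Step 2 — fraction explained by component i = λ_i / Σ λ:
  PC1: 60/70 = 0.8571
  PC2: 8/70 = 0.1143
  PC3: 2/70 = 0.0286

Step 3 — cumulative fraction after k components = (λ_1 + ... + λ_k) / Σ λ:
  k = 1: 60/70 = 0.8571
  k = 2: (60 + 8)/70 = 68/70 = 0.9714
  k = 3: (60 + 8 + 2)/70 = 70/70 = 1

Summary (fraction, with percent):

explained: PC1 0.8571 (85.71%), PC2 0.1143 (11.43%), PC3 0.0286 (2.86%);  cumulative: 0.8571, 0.9714, 1


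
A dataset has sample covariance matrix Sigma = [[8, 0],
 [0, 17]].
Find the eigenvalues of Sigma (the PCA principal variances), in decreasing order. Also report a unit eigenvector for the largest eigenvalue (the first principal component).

Step 1 — characteristic polynomial of 2×2 Sigma:
  det(Sigma - λI) = λ² - trace · λ + det = 0.
  trace = 8 + 17 = 25, det = 8·17 - (0)² = 136.
Step 2 — discriminant:
  Δ = trace² - 4·det = 625 - 544 = 81.
Step 3 — eigenvalues:
  λ = (trace ± √Δ)/2 = (25 ± 9)/2,
  λ_1 = 17,  λ_2 = 8.

Step 4 — unit eigenvector for λ_1: Sigma is diagonal, so its eigenvectors are the coordinate axes. λ_1 = 17 is the diagonal entry on the second coordinate axis, hence
  v_1 = (0, 1) (||v_1|| = 1).

λ_1 = 17,  λ_2 = 8;  v_1 ≈ (0, 1)


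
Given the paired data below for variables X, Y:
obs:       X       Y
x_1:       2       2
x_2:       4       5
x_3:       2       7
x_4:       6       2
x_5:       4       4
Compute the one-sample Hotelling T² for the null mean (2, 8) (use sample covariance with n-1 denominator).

Step 1 — sample mean vector:
  mean(X) = (2 + 4 + 2 + 6 + 4) / 5 = 18/5 = 3.6
  mean(Y) = (2 + 5 + 7 + 2 + 4) / 5 = 20/5 = 4
  x̄ = (3.6, 4),  deviation x̄ - mu_0 = (3.6, 4) - (2, 8) = (1.6, -4).

Step 2 — sample covariance matrix, S[i,j] = (1/(n-1)) · Σ_k (x_{k,i} - mean_i) · (x_{k,j} - mean_j), divisor n-1 = 4:
  S[X,X] = ((-1.6)·(-1.6) + (0.4)·(0.4) + (-1.6)·(-1.6) + (2.4)·(2.4) + (0.4)·(0.4)) / 4 = 11.2/4 = 2.8
  S[X,Y] = ((-1.6)·(-2) + (0.4)·(1) + (-1.6)·(3) + (2.4)·(-2) + (0.4)·(0)) / 4 = -6/4 = -1.5
  S[Y,Y] = ((-2)·(-2) + (1)·(1) + (3)·(3) + (-2)·(-2) + (0)·(0)) / 4 = 18/4 = 4.5
  S = [[2.8, -1.5],
 [-1.5, 4.5]].

Step 3 — invert S. det(S) = 2.8·4.5 - (-1.5)² = 10.35.
  S^{-1} = (1/det) · [[d, -b], [-b, a]] = [[0.4348, 0.1449],
 [0.1449, 0.2705]].

Step 4 — quadratic form (x̄ - mu_0)^T · S^{-1} · (x̄ - mu_0):
  S^{-1} · (x̄ - mu_0) = (0.1159, -0.8502),
  (x̄ - mu_0)^T · [...] = (1.6)·(0.1159) + (-4)·(-0.8502) = 3.5865.

Step 5 — scale by n: T² = 5 · 3.5865 = 17.9324.

T² ≈ 17.9324


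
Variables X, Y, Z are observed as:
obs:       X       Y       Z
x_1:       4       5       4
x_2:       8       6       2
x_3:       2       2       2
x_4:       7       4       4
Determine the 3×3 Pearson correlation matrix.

Step 1 — column means:
  mean(X) = (4 + 8 + 2 + 7) / 4 = 21/4 = 5.25
  mean(Y) = (5 + 6 + 2 + 4) / 4 = 17/4 = 4.25
  mean(Z) = (4 + 2 + 2 + 4) / 4 = 12/4 = 3

Step 2 — sample variances and covariances s[i,j] = (1/(n-1)) · Σ_k (x_{k,i} - mean_i) · (x_{k,j} - mean_j), with n-1 = 3:
  s[X,X] = ((-1.25)·(-1.25) + (2.75)·(2.75) + (-3.25)·(-3.25) + (1.75)·(1.75)) / 3 = 22.75/3 = 7.5833
  s[X,Y] = ((-1.25)·(0.75) + (2.75)·(1.75) + (-3.25)·(-2.25) + (1.75)·(-0.25)) / 3 = 10.75/3 = 3.5833
  s[X,Z] = ((-1.25)·(1) + (2.75)·(-1) + (-3.25)·(-1) + (1.75)·(1)) / 3 = 1/3 = 0.3333
  s[Y,Y] = ((0.75)·(0.75) + (1.75)·(1.75) + (-2.25)·(-2.25) + (-0.25)·(-0.25)) / 3 = 8.75/3 = 2.9167
  s[Y,Z] = ((0.75)·(1) + (1.75)·(-1) + (-2.25)·(-1) + (-0.25)·(1)) / 3 = 1/3 = 0.3333
  s[Z,Z] = ((1)·(1) + (-1)·(-1) + (-1)·(-1) + (1)·(1)) / 3 = 4/3 = 1.3333
  Sample standard deviations s_i = √(s[i,i]):
  s(X) = √(7.5833) = 2.7538
  s(Y) = √(2.9167) = 1.7078
  s(Z) = √(1.3333) = 1.1547

Step 3 — r_{ij} = s_{ij} / (s_i · s_j):
  r[X,X] = 1 (diagonal).
  r[X,Y] = 3.5833 / (2.7538 · 1.7078) = 3.5833 / 4.703 = 0.7619
  r[X,Z] = 0.3333 / (2.7538 · 1.1547) = 0.3333 / 3.1798 = 0.1048
  r[Y,Y] = 1 (diagonal).
  r[Y,Z] = 0.3333 / (1.7078 · 1.1547) = 0.3333 / 1.972 = 0.169
  r[Z,Z] = 1 (diagonal).

R is symmetric with unit diagonal. Assembling:

R = [[1, 0.7619, 0.1048],
 [0.7619, 1, 0.169],
 [0.1048, 0.169, 1]]


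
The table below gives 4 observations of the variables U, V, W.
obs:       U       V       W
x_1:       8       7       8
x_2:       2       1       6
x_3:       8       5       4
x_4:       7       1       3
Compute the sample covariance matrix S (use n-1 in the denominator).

Step 1 — column means:
  mean(U) = (8 + 2 + 8 + 7) / 4 = 25/4 = 6.25
  mean(V) = (7 + 1 + 5 + 1) / 4 = 14/4 = 3.5
  mean(W) = (8 + 6 + 4 + 3) / 4 = 21/4 = 5.25

Step 2 — sample covariance S[i,j] = (1/(n-1)) · Σ_k (x_{k,i} - mean_i) · (x_{k,j} - mean_j), with n-1 = 3.
  S[U,U] = ((1.75)·(1.75) + (-4.25)·(-4.25) + (1.75)·(1.75) + (0.75)·(0.75)) / 3 = 24.75/3 = 8.25
  S[U,V] = ((1.75)·(3.5) + (-4.25)·(-2.5) + (1.75)·(1.5) + (0.75)·(-2.5)) / 3 = 17.5/3 = 5.8333
  S[U,W] = ((1.75)·(2.75) + (-4.25)·(0.75) + (1.75)·(-1.25) + (0.75)·(-2.25)) / 3 = -2.25/3 = -0.75
  S[V,V] = ((3.5)·(3.5) + (-2.5)·(-2.5) + (1.5)·(1.5) + (-2.5)·(-2.5)) / 3 = 27/3 = 9
  S[V,W] = ((3.5)·(2.75) + (-2.5)·(0.75) + (1.5)·(-1.25) + (-2.5)·(-2.25)) / 3 = 11.5/3 = 3.8333
  S[W,W] = ((2.75)·(2.75) + (0.75)·(0.75) + (-1.25)·(-1.25) + (-2.25)·(-2.25)) / 3 = 14.75/3 = 4.9167

S is symmetric (S[j,i] = S[i,j]). Assembling:

S = [[8.25, 5.8333, -0.75],
 [5.8333, 9, 3.8333],
 [-0.75, 3.8333, 4.9167]]


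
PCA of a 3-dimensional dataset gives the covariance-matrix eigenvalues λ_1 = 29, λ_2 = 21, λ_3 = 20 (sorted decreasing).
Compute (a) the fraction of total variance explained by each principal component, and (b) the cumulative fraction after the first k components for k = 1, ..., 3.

Step 1 — total variance = trace(Sigma) = Σ λ_i = 29 + 21 + 20 = 70.

Step 2 — fraction explained by component i = λ_i / Σ λ:
  PC1: 29/70 = 0.4143
  PC2: 21/70 = 0.3
  PC3: 20/70 = 0.2857

Step 3 — cumulative fraction after k components = (λ_1 + ... + λ_k) / Σ λ:
  k = 1: 29/70 = 0.4143
  k = 2: (29 + 21)/70 = 50/70 = 0.7143
  k = 3: (29 + 21 + 20)/70 = 70/70 = 1

Summary (fraction, with percent):

explained: PC1 0.4143 (41.43%), PC2 0.3 (30%), PC3 0.2857 (28.57%);  cumulative: 0.4143, 0.7143, 1


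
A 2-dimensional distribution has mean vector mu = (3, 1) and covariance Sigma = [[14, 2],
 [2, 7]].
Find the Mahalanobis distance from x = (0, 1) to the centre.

Step 1 — centre the observation: (x - mu) = (-3, 0).

Step 2 — invert Sigma. det(Sigma) = 14·7 - (2)² = 94.
  Sigma^{-1} = (1/det) · [[d, -b], [-b, a]] = [[0.0745, -0.0213],
 [-0.0213, 0.1489]].

Step 3 — form the quadratic (x - mu)^T · Sigma^{-1} · (x - mu):
  Sigma^{-1} · (x - mu) = (-0.2234, 0.0638).
  (x - mu)^T · [Sigma^{-1} · (x - mu)] = (-3)·(-0.2234) + (0)·(0.0638) = 0.6702.

Step 4 — take square root: d = √(0.6702) ≈ 0.8187.

d(x, mu) = √(0.6702) ≈ 0.8187


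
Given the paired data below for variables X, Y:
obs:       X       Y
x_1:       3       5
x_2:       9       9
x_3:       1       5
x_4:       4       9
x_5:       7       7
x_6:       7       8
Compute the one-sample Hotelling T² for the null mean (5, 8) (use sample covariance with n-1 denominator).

Step 1 — sample mean vector:
  mean(X) = (3 + 9 + 1 + 4 + 7 + 7) / 6 = 31/6 = 5.1667
  mean(Y) = (5 + 9 + 5 + 9 + 7 + 8) / 6 = 43/6 = 7.1667
  x̄ = (5.1667, 7.1667),  deviation x̄ - mu_0 = (5.1667, 7.1667) - (5, 8) = (0.1667, -0.8333).

Step 2 — sample covariance matrix, S[i,j] = (1/(n-1)) · Σ_k (x_{k,i} - mean_i) · (x_{k,j} - mean_j), divisor n-1 = 5:
  S[X,X] = ((-2.1667)·(-2.1667) + (3.8333)·(3.8333) + (-4.1667)·(-4.1667) + (-1.1667)·(-1.1667) + (1.8333)·(1.8333) + (1.8333)·(1.8333)) / 5 = 44.8333/5 = 8.9667
  S[X,Y] = ((-2.1667)·(-2.1667) + (3.8333)·(1.8333) + (-4.1667)·(-2.1667) + (-1.1667)·(1.8333) + (1.8333)·(-0.1667) + (1.8333)·(0.8333)) / 5 = 19.8333/5 = 3.9667
  S[Y,Y] = ((-2.1667)·(-2.1667) + (1.8333)·(1.8333) + (-2.1667)·(-2.1667) + (1.8333)·(1.8333) + (-0.1667)·(-0.1667) + (0.8333)·(0.8333)) / 5 = 16.8333/5 = 3.3667
  S = [[8.9667, 3.9667],
 [3.9667, 3.3667]].

Step 3 — invert S. det(S) = 8.9667·3.3667 - (3.9667)² = 14.4533.
  S^{-1} = (1/det) · [[d, -b], [-b, a]] = [[0.2329, -0.2744],
 [-0.2744, 0.6204]].

Step 4 — quadratic form (x̄ - mu_0)^T · S^{-1} · (x̄ - mu_0):
  S^{-1} · (x̄ - mu_0) = (0.2675, -0.5627),
  (x̄ - mu_0)^T · [...] = (0.1667)·(0.2675) + (-0.8333)·(-0.5627) = 0.5135.

Step 5 — scale by n: T² = 6 · 0.5135 = 3.0812.

T² ≈ 3.0812


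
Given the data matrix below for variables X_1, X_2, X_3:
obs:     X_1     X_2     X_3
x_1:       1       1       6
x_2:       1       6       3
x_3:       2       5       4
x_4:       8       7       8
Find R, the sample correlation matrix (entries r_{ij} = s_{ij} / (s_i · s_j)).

Step 1 — column means:
  mean(X_1) = (1 + 1 + 2 + 8) / 4 = 12/4 = 3
  mean(X_2) = (1 + 6 + 5 + 7) / 4 = 19/4 = 4.75
  mean(X_3) = (6 + 3 + 4 + 8) / 4 = 21/4 = 5.25

Step 2 — sample variances and covariances s[i,j] = (1/(n-1)) · Σ_k (x_{k,i} - mean_i) · (x_{k,j} - mean_j), with n-1 = 3:
  s[X_1,X_1] = ((-2)·(-2) + (-2)·(-2) + (-1)·(-1) + (5)·(5)) / 3 = 34/3 = 11.3333
  s[X_1,X_2] = ((-2)·(-3.75) + (-2)·(1.25) + (-1)·(0.25) + (5)·(2.25)) / 3 = 16/3 = 5.3333
  s[X_1,X_3] = ((-2)·(0.75) + (-2)·(-2.25) + (-1)·(-1.25) + (5)·(2.75)) / 3 = 18/3 = 6
  s[X_2,X_2] = ((-3.75)·(-3.75) + (1.25)·(1.25) + (0.25)·(0.25) + (2.25)·(2.25)) / 3 = 20.75/3 = 6.9167
  s[X_2,X_3] = ((-3.75)·(0.75) + (1.25)·(-2.25) + (0.25)·(-1.25) + (2.25)·(2.75)) / 3 = 0.25/3 = 0.0833
  s[X_3,X_3] = ((0.75)·(0.75) + (-2.25)·(-2.25) + (-1.25)·(-1.25) + (2.75)·(2.75)) / 3 = 14.75/3 = 4.9167
  Sample standard deviations s_i = √(s[i,i]):
  s(X_1) = √(11.3333) = 3.3665
  s(X_2) = √(6.9167) = 2.63
  s(X_3) = √(4.9167) = 2.2174

Step 3 — r_{ij} = s_{ij} / (s_i · s_j):
  r[X_1,X_1] = 1 (diagonal).
  r[X_1,X_2] = 5.3333 / (3.3665 · 2.63) = 5.3333 / 8.8537 = 0.6024
  r[X_1,X_3] = 6 / (3.3665 · 2.2174) = 6 / 7.4647 = 0.8038
  r[X_2,X_2] = 1 (diagonal).
  r[X_2,X_3] = 0.0833 / (2.63 · 2.2174) = 0.0833 / 5.8315 = 0.0143
  r[X_3,X_3] = 1 (diagonal).

R is symmetric with unit diagonal. Assembling:

R = [[1, 0.6024, 0.8038],
 [0.6024, 1, 0.0143],
 [0.8038, 0.0143, 1]]


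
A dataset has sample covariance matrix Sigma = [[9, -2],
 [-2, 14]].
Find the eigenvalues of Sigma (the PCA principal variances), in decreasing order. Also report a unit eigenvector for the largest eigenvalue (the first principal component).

Step 1 — characteristic polynomial of 2×2 Sigma:
  det(Sigma - λI) = λ² - trace · λ + det = 0.
  trace = 9 + 14 = 23, det = 9·14 - (-2)² = 122.
Step 2 — discriminant:
  Δ = trace² - 4·det = 529 - 488 = 41.
Step 3 — eigenvalues:
  λ = (trace ± √Δ)/2 = (23 ± 6.4031)/2,
  λ_1 = 14.7016,  λ_2 = 8.2984.

Step 4 — unit eigenvector for λ_1: solve (Sigma - λ_1 I)v = 0. First row:
  (9 - 14.7016)·v_x + (-2)·v_y = 0, i.e. (-5.7016)·v_x + (-2)·v_y = 0,
  so v ∝ (b, λ_1 - a) = (-2, 5.7016); multiply by -1 so the first entry is positive: u = (2, -5.7016).
  ||u|| = √((2)² + (-5.7016)²) = √(36.5078) ≈ 6.0422,
  v_1 = u/||u|| ≈ (0.331, -0.9436) (||v_1|| = 1).

λ_1 = 14.7016,  λ_2 = 8.2984;  v_1 ≈ (0.331, -0.9436)


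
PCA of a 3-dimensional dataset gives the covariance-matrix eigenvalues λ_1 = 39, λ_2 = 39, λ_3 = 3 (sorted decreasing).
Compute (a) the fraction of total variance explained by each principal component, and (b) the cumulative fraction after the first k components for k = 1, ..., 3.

Step 1 — total variance = trace(Sigma) = Σ λ_i = 39 + 39 + 3 = 81.

Step 2 — fraction explained by component i = λ_i / Σ λ:
  PC1: 39/81 = 0.4815
  PC2: 39/81 = 0.4815
  PC3: 3/81 = 0.037

Step 3 — cumulative fraction after k components = (λ_1 + ... + λ_k) / Σ λ:
  k = 1: 39/81 = 0.4815
  k = 2: (39 + 39)/81 = 78/81 = 0.963
  k = 3: (39 + 39 + 3)/81 = 81/81 = 1

Summary (fraction, with percent):

explained: PC1 0.4815 (48.15%), PC2 0.4815 (48.15%), PC3 0.037 (3.7%);  cumulative: 0.4815, 0.963, 1


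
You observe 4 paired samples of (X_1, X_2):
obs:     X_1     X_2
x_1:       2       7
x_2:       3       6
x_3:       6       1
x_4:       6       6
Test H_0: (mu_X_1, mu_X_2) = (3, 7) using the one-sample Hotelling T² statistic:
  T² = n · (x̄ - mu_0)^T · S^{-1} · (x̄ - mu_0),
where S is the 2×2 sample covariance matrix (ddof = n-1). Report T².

Step 1 — sample mean vector:
  mean(X_1) = (2 + 3 + 6 + 6) / 4 = 17/4 = 4.25
  mean(X_2) = (7 + 6 + 1 + 6) / 4 = 20/4 = 5
  x̄ = (4.25, 5),  deviation x̄ - mu_0 = (4.25, 5) - (3, 7) = (1.25, -2).

Step 2 — sample covariance matrix, S[i,j] = (1/(n-1)) · Σ_k (x_{k,i} - mean_i) · (x_{k,j} - mean_j), divisor n-1 = 3:
  S[X_1,X_1] = ((-2.25)·(-2.25) + (-1.25)·(-1.25) + (1.75)·(1.75) + (1.75)·(1.75)) / 3 = 12.75/3 = 4.25
  S[X_1,X_2] = ((-2.25)·(2) + (-1.25)·(1) + (1.75)·(-4) + (1.75)·(1)) / 3 = -11/3 = -3.6667
  S[X_2,X_2] = ((2)·(2) + (1)·(1) + (-4)·(-4) + (1)·(1)) / 3 = 22/3 = 7.3333
  S = [[4.25, -3.6667],
 [-3.6667, 7.3333]].

Step 3 — invert S. det(S) = 4.25·7.3333 - (-3.6667)² = 17.7222.
  S^{-1} = (1/det) · [[d, -b], [-b, a]] = [[0.4138, 0.2069],
 [0.2069, 0.2398]].

Step 4 — quadratic form (x̄ - mu_0)^T · S^{-1} · (x̄ - mu_0):
  S^{-1} · (x̄ - mu_0) = (0.1034, -0.221),
  (x̄ - mu_0)^T · [...] = (1.25)·(0.1034) + (-2)·(-0.221) = 0.5713.

Step 5 — scale by n: T² = 4 · 0.5713 = 2.2853.

T² ≈ 2.2853


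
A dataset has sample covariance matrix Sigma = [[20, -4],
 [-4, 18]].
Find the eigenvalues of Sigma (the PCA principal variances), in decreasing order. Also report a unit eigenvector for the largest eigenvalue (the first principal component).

Step 1 — characteristic polynomial of 2×2 Sigma:
  det(Sigma - λI) = λ² - trace · λ + det = 0.
  trace = 20 + 18 = 38, det = 20·18 - (-4)² = 344.
Step 2 — discriminant:
  Δ = trace² - 4·det = 1444 - 1376 = 68.
Step 3 — eigenvalues:
  λ = (trace ± √Δ)/2 = (38 ± 8.2462)/2,
  λ_1 = 23.1231,  λ_2 = 14.8769.

Step 4 — unit eigenvector for λ_1: solve (Sigma - λ_1 I)v = 0. First row:
  (20 - 23.1231)·v_x + (-4)·v_y = 0, i.e. (-3.1231)·v_x + (-4)·v_y = 0,
  so v ∝ (b, λ_1 - a) = (-4, 3.1231); multiply by -1 so the first entry is positive: u = (4, -3.1231).
  ||u|| = √((4)² + (-3.1231)²) = √(25.7538) ≈ 5.0748,
  v_1 = u/||u|| ≈ (0.7882, -0.6154) (||v_1|| = 1).

λ_1 = 23.1231,  λ_2 = 14.8769;  v_1 ≈ (0.7882, -0.6154)


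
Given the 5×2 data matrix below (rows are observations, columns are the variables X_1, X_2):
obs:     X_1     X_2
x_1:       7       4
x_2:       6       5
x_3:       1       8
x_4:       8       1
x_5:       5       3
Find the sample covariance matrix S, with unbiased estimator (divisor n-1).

Step 1 — column means:
  mean(X_1) = (7 + 6 + 1 + 8 + 5) / 5 = 27/5 = 5.4
  mean(X_2) = (4 + 5 + 8 + 1 + 3) / 5 = 21/5 = 4.2

Step 2 — sample covariance S[i,j] = (1/(n-1)) · Σ_k (x_{k,i} - mean_i) · (x_{k,j} - mean_j), with n-1 = 4.
  S[X_1,X_1] = ((1.6)·(1.6) + (0.6)·(0.6) + (-4.4)·(-4.4) + (2.6)·(2.6) + (-0.4)·(-0.4)) / 4 = 29.2/4 = 7.3
  S[X_1,X_2] = ((1.6)·(-0.2) + (0.6)·(0.8) + (-4.4)·(3.8) + (2.6)·(-3.2) + (-0.4)·(-1.2)) / 4 = -24.4/4 = -6.1
  S[X_2,X_2] = ((-0.2)·(-0.2) + (0.8)·(0.8) + (3.8)·(3.8) + (-3.2)·(-3.2) + (-1.2)·(-1.2)) / 4 = 26.8/4 = 6.7

S is symmetric (S[j,i] = S[i,j]). Assembling:

S = [[7.3, -6.1],
 [-6.1, 6.7]]


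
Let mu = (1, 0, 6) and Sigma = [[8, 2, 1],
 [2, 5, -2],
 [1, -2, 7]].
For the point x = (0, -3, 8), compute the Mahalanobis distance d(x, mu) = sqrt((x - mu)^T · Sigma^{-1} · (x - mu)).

Step 1 — centre the observation: (x - mu) = (-1, -3, 2).

Step 2 — invert Sigma (cofactor / det for 3×3, or solve directly):
  Sigma^{-1} = [[0.1498, -0.0773, -0.0435],
 [-0.0773, 0.2657, 0.087],
 [-0.0435, 0.087, 0.1739]].

Step 3 — form the quadratic (x - mu)^T · Sigma^{-1} · (x - mu):
  Sigma^{-1} · (x - mu) = (-0.0048, -0.5459, 0.1304).
  (x - mu)^T · [Sigma^{-1} · (x - mu)] = (-1)·(-0.0048) + (-3)·(-0.5459) + (2)·(0.1304) = 1.9034.

Step 4 — take square root: d = √(1.9034) ≈ 1.3796.

d(x, mu) = √(1.9034) ≈ 1.3796


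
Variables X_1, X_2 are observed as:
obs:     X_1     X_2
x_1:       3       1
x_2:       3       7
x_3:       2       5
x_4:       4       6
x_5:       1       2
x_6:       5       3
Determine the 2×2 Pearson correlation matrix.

Step 1 — column means:
  mean(X_1) = (3 + 3 + 2 + 4 + 1 + 5) / 6 = 18/6 = 3
  mean(X_2) = (1 + 7 + 5 + 6 + 2 + 3) / 6 = 24/6 = 4

Step 2 — sample variances and covariances s[i,j] = (1/(n-1)) · Σ_k (x_{k,i} - mean_i) · (x_{k,j} - mean_j), with n-1 = 5:
  s[X_1,X_1] = ((0)·(0) + (0)·(0) + (-1)·(-1) + (1)·(1) + (-2)·(-2) + (2)·(2)) / 5 = 10/5 = 2
  s[X_1,X_2] = ((0)·(-3) + (0)·(3) + (-1)·(1) + (1)·(2) + (-2)·(-2) + (2)·(-1)) / 5 = 3/5 = 0.6
  s[X_2,X_2] = ((-3)·(-3) + (3)·(3) + (1)·(1) + (2)·(2) + (-2)·(-2) + (-1)·(-1)) / 5 = 28/5 = 5.6
  Sample standard deviations s_i = √(s[i,i]):
  s(X_1) = √(2) = 1.4142
  s(X_2) = √(5.6) = 2.3664

Step 3 — r_{ij} = s_{ij} / (s_i · s_j):
  r[X_1,X_1] = 1 (diagonal).
  r[X_1,X_2] = 0.6 / (1.4142 · 2.3664) = 0.6 / 3.3466 = 0.1793
  r[X_2,X_2] = 1 (diagonal).

R is symmetric with unit diagonal. Assembling:

R = [[1, 0.1793],
 [0.1793, 1]]


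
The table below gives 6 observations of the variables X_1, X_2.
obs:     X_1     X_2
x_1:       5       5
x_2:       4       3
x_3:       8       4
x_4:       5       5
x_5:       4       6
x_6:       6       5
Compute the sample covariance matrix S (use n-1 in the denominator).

Step 1 — column means:
  mean(X_1) = (5 + 4 + 8 + 5 + 4 + 6) / 6 = 32/6 = 5.3333
  mean(X_2) = (5 + 3 + 4 + 5 + 6 + 5) / 6 = 28/6 = 4.6667

Step 2 — sample covariance S[i,j] = (1/(n-1)) · Σ_k (x_{k,i} - mean_i) · (x_{k,j} - mean_j), with n-1 = 5.
  S[X_1,X_1] = ((-0.3333)·(-0.3333) + (-1.3333)·(-1.3333) + (2.6667)·(2.6667) + (-0.3333)·(-0.3333) + (-1.3333)·(-1.3333) + (0.6667)·(0.6667)) / 5 = 11.3333/5 = 2.2667
  S[X_1,X_2] = ((-0.3333)·(0.3333) + (-1.3333)·(-1.6667) + (2.6667)·(-0.6667) + (-0.3333)·(0.3333) + (-1.3333)·(1.3333) + (0.6667)·(0.3333)) / 5 = -1.3333/5 = -0.2667
  S[X_2,X_2] = ((0.3333)·(0.3333) + (-1.6667)·(-1.6667) + (-0.6667)·(-0.6667) + (0.3333)·(0.3333) + (1.3333)·(1.3333) + (0.3333)·(0.3333)) / 5 = 5.3333/5 = 1.0667

S is symmetric (S[j,i] = S[i,j]). Assembling:

S = [[2.2667, -0.2667],
 [-0.2667, 1.0667]]


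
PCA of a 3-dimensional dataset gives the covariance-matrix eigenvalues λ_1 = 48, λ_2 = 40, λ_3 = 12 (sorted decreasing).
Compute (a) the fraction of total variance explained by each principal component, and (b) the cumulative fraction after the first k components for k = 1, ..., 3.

Step 1 — total variance = trace(Sigma) = Σ λ_i = 48 + 40 + 12 = 100.

Step 2 — fraction explained by component i = λ_i / Σ λ:
  PC1: 48/100 = 0.48
  PC2: 40/100 = 0.4
  PC3: 12/100 = 0.12

Step 3 — cumulative fraction after k components = (λ_1 + ... + λ_k) / Σ λ:
  k = 1: 48/100 = 0.48
  k = 2: (48 + 40)/100 = 88/100 = 0.88
  k = 3: (48 + 40 + 12)/100 = 100/100 = 1

Summary (fraction, with percent):

explained: PC1 0.48 (48%), PC2 0.4 (40%), PC3 0.12 (12%);  cumulative: 0.48, 0.88, 1


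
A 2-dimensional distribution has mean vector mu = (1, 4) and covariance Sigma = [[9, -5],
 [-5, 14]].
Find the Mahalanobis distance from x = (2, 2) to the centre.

Step 1 — centre the observation: (x - mu) = (1, -2).

Step 2 — invert Sigma. det(Sigma) = 9·14 - (-5)² = 101.
  Sigma^{-1} = (1/det) · [[d, -b], [-b, a]] = [[0.1386, 0.0495],
 [0.0495, 0.0891]].

Step 3 — form the quadratic (x - mu)^T · Sigma^{-1} · (x - mu):
  Sigma^{-1} · (x - mu) = (0.0396, -0.1287).
  (x - mu)^T · [Sigma^{-1} · (x - mu)] = (1)·(0.0396) + (-2)·(-0.1287) = 0.297.

Step 4 — take square root: d = √(0.297) ≈ 0.545.

d(x, mu) = √(0.297) ≈ 0.545


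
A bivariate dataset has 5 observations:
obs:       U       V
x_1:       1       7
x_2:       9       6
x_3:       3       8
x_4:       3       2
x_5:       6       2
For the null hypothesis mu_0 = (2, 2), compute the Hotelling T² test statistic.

Step 1 — sample mean vector:
  mean(U) = (1 + 9 + 3 + 3 + 6) / 5 = 22/5 = 4.4
  mean(V) = (7 + 6 + 8 + 2 + 2) / 5 = 25/5 = 5
  x̄ = (4.4, 5),  deviation x̄ - mu_0 = (4.4, 5) - (2, 2) = (2.4, 3).

Step 2 — sample covariance matrix, S[i,j] = (1/(n-1)) · Σ_k (x_{k,i} - mean_i) · (x_{k,j} - mean_j), divisor n-1 = 4:
  S[U,U] = ((-3.4)·(-3.4) + (4.6)·(4.6) + (-1.4)·(-1.4) + (-1.4)·(-1.4) + (1.6)·(1.6)) / 4 = 39.2/4 = 9.8
  S[U,V] = ((-3.4)·(2) + (4.6)·(1) + (-1.4)·(3) + (-1.4)·(-3) + (1.6)·(-3)) / 4 = -7/4 = -1.75
  S[V,V] = ((2)·(2) + (1)·(1) + (3)·(3) + (-3)·(-3) + (-3)·(-3)) / 4 = 32/4 = 8
  S = [[9.8, -1.75],
 [-1.75, 8]].

Step 3 — invert S. det(S) = 9.8·8 - (-1.75)² = 75.3375.
  S^{-1} = (1/det) · [[d, -b], [-b, a]] = [[0.1062, 0.0232],
 [0.0232, 0.1301]].

Step 4 — quadratic form (x̄ - mu_0)^T · S^{-1} · (x̄ - mu_0):
  S^{-1} · (x̄ - mu_0) = (0.3245, 0.446),
  (x̄ - mu_0)^T · [...] = (2.4)·(0.3245) + (3)·(0.446) = 2.1169.

Step 5 — scale by n: T² = 5 · 2.1169 = 10.5844.

T² ≈ 10.5844


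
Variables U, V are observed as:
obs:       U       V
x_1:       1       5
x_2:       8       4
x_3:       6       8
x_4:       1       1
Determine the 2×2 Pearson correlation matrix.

Step 1 — column means:
  mean(U) = (1 + 8 + 6 + 1) / 4 = 16/4 = 4
  mean(V) = (5 + 4 + 8 + 1) / 4 = 18/4 = 4.5

Step 2 — sample variances and covariances s[i,j] = (1/(n-1)) · Σ_k (x_{k,i} - mean_i) · (x_{k,j} - mean_j), with n-1 = 3:
  s[U,U] = ((-3)·(-3) + (4)·(4) + (2)·(2) + (-3)·(-3)) / 3 = 38/3 = 12.6667
  s[U,V] = ((-3)·(0.5) + (4)·(-0.5) + (2)·(3.5) + (-3)·(-3.5)) / 3 = 14/3 = 4.6667
  s[V,V] = ((0.5)·(0.5) + (-0.5)·(-0.5) + (3.5)·(3.5) + (-3.5)·(-3.5)) / 3 = 25/3 = 8.3333
  Sample standard deviations s_i = √(s[i,i]):
  s(U) = √(12.6667) = 3.559
  s(V) = √(8.3333) = 2.8868

Step 3 — r_{ij} = s_{ij} / (s_i · s_j):
  r[U,U] = 1 (diagonal).
  r[U,V] = 4.6667 / (3.559 · 2.8868) = 4.6667 / 10.274 = 0.4542
  r[V,V] = 1 (diagonal).

R is symmetric with unit diagonal. Assembling:

R = [[1, 0.4542],
 [0.4542, 1]]


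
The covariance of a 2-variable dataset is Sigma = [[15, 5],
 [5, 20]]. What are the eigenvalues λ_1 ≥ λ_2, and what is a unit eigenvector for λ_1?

Step 1 — characteristic polynomial of 2×2 Sigma:
  det(Sigma - λI) = λ² - trace · λ + det = 0.
  trace = 15 + 20 = 35, det = 15·20 - (5)² = 275.
Step 2 — discriminant:
  Δ = trace² - 4·det = 1225 - 1100 = 125.
Step 3 — eigenvalues:
  λ = (trace ± √Δ)/2 = (35 ± 11.1803)/2,
  λ_1 = 23.0902,  λ_2 = 11.9098.

Step 4 — unit eigenvector for λ_1: solve (Sigma - λ_1 I)v = 0. First row:
  (15 - 23.0902)·v_x + (5)·v_y = 0, i.e. (-8.0902)·v_x + (5)·v_y = 0,
  so v ∝ (b, λ_1 - a) = (5, 8.0902) = u.
  ||u|| = √((5)² + (8.0902)²) = √(90.4508) ≈ 9.5106,
  v_1 = u/||u|| ≈ (0.5257, 0.8507) (||v_1|| = 1).

λ_1 = 23.0902,  λ_2 = 11.9098;  v_1 ≈ (0.5257, 0.8507)


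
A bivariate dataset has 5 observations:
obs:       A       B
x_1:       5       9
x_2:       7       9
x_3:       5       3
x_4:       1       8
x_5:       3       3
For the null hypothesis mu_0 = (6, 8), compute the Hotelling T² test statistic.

Step 1 — sample mean vector:
  mean(A) = (5 + 7 + 5 + 1 + 3) / 5 = 21/5 = 4.2
  mean(B) = (9 + 9 + 3 + 8 + 3) / 5 = 32/5 = 6.4
  x̄ = (4.2, 6.4),  deviation x̄ - mu_0 = (4.2, 6.4) - (6, 8) = (-1.8, -1.6).

Step 2 — sample covariance matrix, S[i,j] = (1/(n-1)) · Σ_k (x_{k,i} - mean_i) · (x_{k,j} - mean_j), divisor n-1 = 4:
  S[A,A] = ((0.8)·(0.8) + (2.8)·(2.8) + (0.8)·(0.8) + (-3.2)·(-3.2) + (-1.2)·(-1.2)) / 4 = 20.8/4 = 5.2
  S[A,B] = ((0.8)·(2.6) + (2.8)·(2.6) + (0.8)·(-3.4) + (-3.2)·(1.6) + (-1.2)·(-3.4)) / 4 = 5.6/4 = 1.4
  S[B,B] = ((2.6)·(2.6) + (2.6)·(2.6) + (-3.4)·(-3.4) + (1.6)·(1.6) + (-3.4)·(-3.4)) / 4 = 39.2/4 = 9.8
  S = [[5.2, 1.4],
 [1.4, 9.8]].

Step 3 — invert S. det(S) = 5.2·9.8 - (1.4)² = 49.
  S^{-1} = (1/det) · [[d, -b], [-b, a]] = [[0.2, -0.0286],
 [-0.0286, 0.1061]].

Step 4 — quadratic form (x̄ - mu_0)^T · S^{-1} · (x̄ - mu_0):
  S^{-1} · (x̄ - mu_0) = (-0.3143, -0.1184),
  (x̄ - mu_0)^T · [...] = (-1.8)·(-0.3143) + (-1.6)·(-0.1184) = 0.7551.

Step 5 — scale by n: T² = 5 · 0.7551 = 3.7755.

T² ≈ 3.7755


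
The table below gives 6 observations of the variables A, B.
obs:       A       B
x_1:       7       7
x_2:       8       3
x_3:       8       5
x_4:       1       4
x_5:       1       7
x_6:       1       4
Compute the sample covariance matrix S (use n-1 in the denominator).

Step 1 — column means:
  mean(A) = (7 + 8 + 8 + 1 + 1 + 1) / 6 = 26/6 = 4.3333
  mean(B) = (7 + 3 + 5 + 4 + 7 + 4) / 6 = 30/6 = 5

Step 2 — sample covariance S[i,j] = (1/(n-1)) · Σ_k (x_{k,i} - mean_i) · (x_{k,j} - mean_j), with n-1 = 5.
  S[A,A] = ((2.6667)·(2.6667) + (3.6667)·(3.6667) + (3.6667)·(3.6667) + (-3.3333)·(-3.3333) + (-3.3333)·(-3.3333) + (-3.3333)·(-3.3333)) / 5 = 67.3333/5 = 13.4667
  S[A,B] = ((2.6667)·(2) + (3.6667)·(-2) + (3.6667)·(0) + (-3.3333)·(-1) + (-3.3333)·(2) + (-3.3333)·(-1)) / 5 = -2/5 = -0.4
  S[B,B] = ((2)·(2) + (-2)·(-2) + (0)·(0) + (-1)·(-1) + (2)·(2) + (-1)·(-1)) / 5 = 14/5 = 2.8

S is symmetric (S[j,i] = S[i,j]). Assembling:

S = [[13.4667, -0.4],
 [-0.4, 2.8]]


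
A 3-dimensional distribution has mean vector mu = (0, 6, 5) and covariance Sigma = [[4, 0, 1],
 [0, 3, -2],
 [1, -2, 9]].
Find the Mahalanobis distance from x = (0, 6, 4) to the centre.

Step 1 — centre the observation: (x - mu) = (0, 0, -1).

Step 2 — invert Sigma (cofactor / det for 3×3, or solve directly):
  Sigma^{-1} = [[0.2584, -0.0225, -0.0337],
 [-0.0225, 0.3933, 0.0899],
 [-0.0337, 0.0899, 0.1348]].

Step 3 — form the quadratic (x - mu)^T · Sigma^{-1} · (x - mu):
  Sigma^{-1} · (x - mu) = (0.0337, -0.0899, -0.1348).
  (x - mu)^T · [Sigma^{-1} · (x - mu)] = (0)·(0.0337) + (0)·(-0.0899) + (-1)·(-0.1348) = 0.1348.

Step 4 — take square root: d = √(0.1348) ≈ 0.3672.

d(x, mu) = √(0.1348) ≈ 0.3672


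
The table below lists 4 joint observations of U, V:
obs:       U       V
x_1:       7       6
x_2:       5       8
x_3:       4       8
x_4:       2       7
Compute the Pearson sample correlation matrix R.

Step 1 — column means:
  mean(U) = (7 + 5 + 4 + 2) / 4 = 18/4 = 4.5
  mean(V) = (6 + 8 + 8 + 7) / 4 = 29/4 = 7.25

Step 2 — sample variances and covariances s[i,j] = (1/(n-1)) · Σ_k (x_{k,i} - mean_i) · (x_{k,j} - mean_j), with n-1 = 3:
  s[U,U] = ((2.5)·(2.5) + (0.5)·(0.5) + (-0.5)·(-0.5) + (-2.5)·(-2.5)) / 3 = 13/3 = 4.3333
  s[U,V] = ((2.5)·(-1.25) + (0.5)·(0.75) + (-0.5)·(0.75) + (-2.5)·(-0.25)) / 3 = -2.5/3 = -0.8333
  s[V,V] = ((-1.25)·(-1.25) + (0.75)·(0.75) + (0.75)·(0.75) + (-0.25)·(-0.25)) / 3 = 2.75/3 = 0.9167
  Sample standard deviations s_i = √(s[i,i]):
  s(U) = √(4.3333) = 2.0817
  s(V) = √(0.9167) = 0.9574

Step 3 — r_{ij} = s_{ij} / (s_i · s_j):
  r[U,U] = 1 (diagonal).
  r[U,V] = -0.8333 / (2.0817 · 0.9574) = -0.8333 / 1.993 = -0.4181
  r[V,V] = 1 (diagonal).

R is symmetric with unit diagonal. Assembling:

R = [[1, -0.4181],
 [-0.4181, 1]]


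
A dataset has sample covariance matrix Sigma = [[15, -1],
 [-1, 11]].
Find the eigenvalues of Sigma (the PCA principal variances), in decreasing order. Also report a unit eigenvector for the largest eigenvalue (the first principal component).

Step 1 — characteristic polynomial of 2×2 Sigma:
  det(Sigma - λI) = λ² - trace · λ + det = 0.
  trace = 15 + 11 = 26, det = 15·11 - (-1)² = 164.
Step 2 — discriminant:
  Δ = trace² - 4·det = 676 - 656 = 20.
Step 3 — eigenvalues:
  λ = (trace ± √Δ)/2 = (26 ± 4.4721)/2,
  λ_1 = 15.2361,  λ_2 = 10.7639.

Step 4 — unit eigenvector for λ_1: solve (Sigma - λ_1 I)v = 0. First row:
  (15 - 15.2361)·v_x + (-1)·v_y = 0, i.e. (-0.2361)·v_x + (-1)·v_y = 0,
  so v ∝ (b, λ_1 - a) = (-1, 0.2361); multiply by -1 so the first entry is positive: u = (1, -0.2361).
  ||u|| = √((1)² + (-0.2361)²) = √(1.0557) ≈ 1.0275,
  v_1 = u/||u|| ≈ (0.9732, -0.2298) (||v_1|| = 1).

λ_1 = 15.2361,  λ_2 = 10.7639;  v_1 ≈ (0.9732, -0.2298)


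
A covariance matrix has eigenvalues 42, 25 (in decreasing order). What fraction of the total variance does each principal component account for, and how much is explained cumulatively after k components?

Step 1 — total variance = trace(Sigma) = Σ λ_i = 42 + 25 = 67.

Step 2 — fraction explained by component i = λ_i / Σ λ:
  PC1: 42/67 = 0.6269
  PC2: 25/67 = 0.3731

Step 3 — cumulative fraction after k components = (λ_1 + ... + λ_k) / Σ λ:
  k = 1: 42/67 = 0.6269
  k = 2: (42 + 25)/67 = 67/67 = 1

Summary (fraction, with percent):

explained: PC1 0.6269 (62.69%), PC2 0.3731 (37.31%);  cumulative: 0.6269, 1


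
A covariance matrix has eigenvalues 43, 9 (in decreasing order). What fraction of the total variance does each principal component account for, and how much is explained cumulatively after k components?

Step 1 — total variance = trace(Sigma) = Σ λ_i = 43 + 9 = 52.

Step 2 — fraction explained by component i = λ_i / Σ λ:
  PC1: 43/52 = 0.8269
  PC2: 9/52 = 0.1731

Step 3 — cumulative fraction after k components = (λ_1 + ... + λ_k) / Σ λ:
  k = 1: 43/52 = 0.8269
  k = 2: (43 + 9)/52 = 52/52 = 1

Summary (fraction, with percent):

explained: PC1 0.8269 (82.69%), PC2 0.1731 (17.31%);  cumulative: 0.8269, 1


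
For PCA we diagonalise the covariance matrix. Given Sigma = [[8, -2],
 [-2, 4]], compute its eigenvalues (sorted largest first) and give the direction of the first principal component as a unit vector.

Step 1 — characteristic polynomial of 2×2 Sigma:
  det(Sigma - λI) = λ² - trace · λ + det = 0.
  trace = 8 + 4 = 12, det = 8·4 - (-2)² = 28.
Step 2 — discriminant:
  Δ = trace² - 4·det = 144 - 112 = 32.
Step 3 — eigenvalues:
  λ = (trace ± √Δ)/2 = (12 ± 5.6569)/2,
  λ_1 = 8.8284,  λ_2 = 3.1716.

Step 4 — unit eigenvector for λ_1: solve (Sigma - λ_1 I)v = 0. First row:
  (8 - 8.8284)·v_x + (-2)·v_y = 0, i.e. (-0.8284)·v_x + (-2)·v_y = 0,
  so v ∝ (b, λ_1 - a) = (-2, 0.8284); multiply by -1 so the first entry is positive: u = (2, -0.8284).
  ||u|| = √((2)² + (-0.8284)²) = √(4.6863) ≈ 2.1648,
  v_1 = u/||u|| ≈ (0.9239, -0.3827) (||v_1|| = 1).

λ_1 = 8.8284,  λ_2 = 3.1716;  v_1 ≈ (0.9239, -0.3827)


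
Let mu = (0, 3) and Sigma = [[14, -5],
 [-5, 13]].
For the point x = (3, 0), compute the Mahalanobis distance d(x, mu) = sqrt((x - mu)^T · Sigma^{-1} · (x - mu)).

Step 1 — centre the observation: (x - mu) = (3, -3).

Step 2 — invert Sigma. det(Sigma) = 14·13 - (-5)² = 157.
  Sigma^{-1} = (1/det) · [[d, -b], [-b, a]] = [[0.0828, 0.0318],
 [0.0318, 0.0892]].

Step 3 — form the quadratic (x - mu)^T · Sigma^{-1} · (x - mu):
  Sigma^{-1} · (x - mu) = (0.1529, -0.172).
  (x - mu)^T · [Sigma^{-1} · (x - mu)] = (3)·(0.1529) + (-3)·(-0.172) = 0.9745.

Step 4 — take square root: d = √(0.9745) ≈ 0.9872.

d(x, mu) = √(0.9745) ≈ 0.9872


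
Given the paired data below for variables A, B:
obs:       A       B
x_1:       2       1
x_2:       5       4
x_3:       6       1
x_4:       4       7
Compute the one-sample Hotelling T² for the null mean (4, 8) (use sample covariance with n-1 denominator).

Step 1 — sample mean vector:
  mean(A) = (2 + 5 + 6 + 4) / 4 = 17/4 = 4.25
  mean(B) = (1 + 4 + 1 + 7) / 4 = 13/4 = 3.25
  x̄ = (4.25, 3.25),  deviation x̄ - mu_0 = (4.25, 3.25) - (4, 8) = (0.25, -4.75).

Step 2 — sample covariance matrix, S[i,j] = (1/(n-1)) · Σ_k (x_{k,i} - mean_i) · (x_{k,j} - mean_j), divisor n-1 = 3:
  S[A,A] = ((-2.25)·(-2.25) + (0.75)·(0.75) + (1.75)·(1.75) + (-0.25)·(-0.25)) / 3 = 8.75/3 = 2.9167
  S[A,B] = ((-2.25)·(-2.25) + (0.75)·(0.75) + (1.75)·(-2.25) + (-0.25)·(3.75)) / 3 = 0.75/3 = 0.25
  S[B,B] = ((-2.25)·(-2.25) + (0.75)·(0.75) + (-2.25)·(-2.25) + (3.75)·(3.75)) / 3 = 24.75/3 = 8.25
  S = [[2.9167, 0.25],
 [0.25, 8.25]].

Step 3 — invert S. det(S) = 2.9167·8.25 - (0.25)² = 24.
  S^{-1} = (1/det) · [[d, -b], [-b, a]] = [[0.3438, -0.0104],
 [-0.0104, 0.1215]].

Step 4 — quadratic form (x̄ - mu_0)^T · S^{-1} · (x̄ - mu_0):
  S^{-1} · (x̄ - mu_0) = (0.1354, -0.5799),
  (x̄ - mu_0)^T · [...] = (0.25)·(0.1354) + (-4.75)·(-0.5799) = 2.7882.

Step 5 — scale by n: T² = 4 · 2.7882 = 11.1528.

T² ≈ 11.1528


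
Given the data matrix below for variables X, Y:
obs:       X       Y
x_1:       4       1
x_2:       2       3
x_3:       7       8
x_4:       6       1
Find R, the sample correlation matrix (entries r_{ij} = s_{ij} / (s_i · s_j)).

Step 1 — column means:
  mean(X) = (4 + 2 + 7 + 6) / 4 = 19/4 = 4.75
  mean(Y) = (1 + 3 + 8 + 1) / 4 = 13/4 = 3.25

Step 2 — sample variances and covariances s[i,j] = (1/(n-1)) · Σ_k (x_{k,i} - mean_i) · (x_{k,j} - mean_j), with n-1 = 3:
  s[X,X] = ((-0.75)·(-0.75) + (-2.75)·(-2.75) + (2.25)·(2.25) + (1.25)·(1.25)) / 3 = 14.75/3 = 4.9167
  s[X,Y] = ((-0.75)·(-2.25) + (-2.75)·(-0.25) + (2.25)·(4.75) + (1.25)·(-2.25)) / 3 = 10.25/3 = 3.4167
  s[Y,Y] = ((-2.25)·(-2.25) + (-0.25)·(-0.25) + (4.75)·(4.75) + (-2.25)·(-2.25)) / 3 = 32.75/3 = 10.9167
  Sample standard deviations s_i = √(s[i,i]):
  s(X) = √(4.9167) = 2.2174
  s(Y) = √(10.9167) = 3.304

Step 3 — r_{ij} = s_{ij} / (s_i · s_j):
  r[X,X] = 1 (diagonal).
  r[X,Y] = 3.4167 / (2.2174 · 3.304) = 3.4167 / 7.3262 = 0.4664
  r[Y,Y] = 1 (diagonal).

R is symmetric with unit diagonal. Assembling:

R = [[1, 0.4664],
 [0.4664, 1]]


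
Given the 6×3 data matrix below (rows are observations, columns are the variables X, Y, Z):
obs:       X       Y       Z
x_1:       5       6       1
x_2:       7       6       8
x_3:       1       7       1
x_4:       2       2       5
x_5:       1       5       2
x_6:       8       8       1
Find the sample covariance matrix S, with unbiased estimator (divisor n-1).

Step 1 — column means:
  mean(X) = (5 + 7 + 1 + 2 + 1 + 8) / 6 = 24/6 = 4
  mean(Y) = (6 + 6 + 7 + 2 + 5 + 8) / 6 = 34/6 = 5.6667
  mean(Z) = (1 + 8 + 1 + 5 + 2 + 1) / 6 = 18/6 = 3

Step 2 — sample covariance S[i,j] = (1/(n-1)) · Σ_k (x_{k,i} - mean_i) · (x_{k,j} - mean_j), with n-1 = 5.
  S[X,X] = ((1)·(1) + (3)·(3) + (-3)·(-3) + (-2)·(-2) + (-3)·(-3) + (4)·(4)) / 5 = 48/5 = 9.6
  S[X,Y] = ((1)·(0.3333) + (3)·(0.3333) + (-3)·(1.3333) + (-2)·(-3.6667) + (-3)·(-0.6667) + (4)·(2.3333)) / 5 = 16/5 = 3.2
  S[X,Z] = ((1)·(-2) + (3)·(5) + (-3)·(-2) + (-2)·(2) + (-3)·(-1) + (4)·(-2)) / 5 = 10/5 = 2
  S[Y,Y] = ((0.3333)·(0.3333) + (0.3333)·(0.3333) + (1.3333)·(1.3333) + (-3.6667)·(-3.6667) + (-0.6667)·(-0.6667) + (2.3333)·(2.3333)) / 5 = 21.3333/5 = 4.2667
  S[Y,Z] = ((0.3333)·(-2) + (0.3333)·(5) + (1.3333)·(-2) + (-3.6667)·(2) + (-0.6667)·(-1) + (2.3333)·(-2)) / 5 = -13/5 = -2.6
  S[Z,Z] = ((-2)·(-2) + (5)·(5) + (-2)·(-2) + (2)·(2) + (-1)·(-1) + (-2)·(-2)) / 5 = 42/5 = 8.4

S is symmetric (S[j,i] = S[i,j]). Assembling:

S = [[9.6, 3.2, 2],
 [3.2, 4.2667, -2.6],
 [2, -2.6, 8.4]]


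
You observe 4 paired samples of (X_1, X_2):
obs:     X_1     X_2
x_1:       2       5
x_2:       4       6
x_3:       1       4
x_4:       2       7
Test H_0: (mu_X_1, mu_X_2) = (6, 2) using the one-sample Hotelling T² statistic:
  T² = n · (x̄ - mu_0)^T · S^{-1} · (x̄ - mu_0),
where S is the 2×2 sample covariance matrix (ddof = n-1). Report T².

Step 1 — sample mean vector:
  mean(X_1) = (2 + 4 + 1 + 2) / 4 = 9/4 = 2.25
  mean(X_2) = (5 + 6 + 4 + 7) / 4 = 22/4 = 5.5
  x̄ = (2.25, 5.5),  deviation x̄ - mu_0 = (2.25, 5.5) - (6, 2) = (-3.75, 3.5).

Step 2 — sample covariance matrix, S[i,j] = (1/(n-1)) · Σ_k (x_{k,i} - mean_i) · (x_{k,j} - mean_j), divisor n-1 = 3:
  S[X_1,X_1] = ((-0.25)·(-0.25) + (1.75)·(1.75) + (-1.25)·(-1.25) + (-0.25)·(-0.25)) / 3 = 4.75/3 = 1.5833
  S[X_1,X_2] = ((-0.25)·(-0.5) + (1.75)·(0.5) + (-1.25)·(-1.5) + (-0.25)·(1.5)) / 3 = 2.5/3 = 0.8333
  S[X_2,X_2] = ((-0.5)·(-0.5) + (0.5)·(0.5) + (-1.5)·(-1.5) + (1.5)·(1.5)) / 3 = 5/3 = 1.6667
  S = [[1.5833, 0.8333],
 [0.8333, 1.6667]].

Step 3 — invert S. det(S) = 1.5833·1.6667 - (0.8333)² = 1.9444.
  S^{-1} = (1/det) · [[d, -b], [-b, a]] = [[0.8571, -0.4286],
 [-0.4286, 0.8143]].

Step 4 — quadratic form (x̄ - mu_0)^T · S^{-1} · (x̄ - mu_0):
  S^{-1} · (x̄ - mu_0) = (-4.7143, 4.4571),
  (x̄ - mu_0)^T · [...] = (-3.75)·(-4.7143) + (3.5)·(4.4571) = 33.2786.

Step 5 — scale by n: T² = 4 · 33.2786 = 133.1143.

T² ≈ 133.1143
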